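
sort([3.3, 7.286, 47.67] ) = [3.3, 7.286, 47.67]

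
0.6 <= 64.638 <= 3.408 False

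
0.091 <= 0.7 True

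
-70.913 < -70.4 True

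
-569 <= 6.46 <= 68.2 True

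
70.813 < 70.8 False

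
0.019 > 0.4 False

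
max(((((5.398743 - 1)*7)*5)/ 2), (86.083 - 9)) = 77.083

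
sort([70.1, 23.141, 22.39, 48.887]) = [22.39, 23.141, 48.887, 70.1]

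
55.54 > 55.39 True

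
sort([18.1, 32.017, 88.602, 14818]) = [18.1, 32.017, 88.602, 14818]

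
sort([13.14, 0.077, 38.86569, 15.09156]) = [0.077, 13.14, 15.09156, 38.86569]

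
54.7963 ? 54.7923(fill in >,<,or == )>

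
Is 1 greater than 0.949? Yes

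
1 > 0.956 True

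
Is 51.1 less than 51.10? No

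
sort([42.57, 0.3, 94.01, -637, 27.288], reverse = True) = [94.01, 42.57, 27.288, 0.3, -637]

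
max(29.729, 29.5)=29.729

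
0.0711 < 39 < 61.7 True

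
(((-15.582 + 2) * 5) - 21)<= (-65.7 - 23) True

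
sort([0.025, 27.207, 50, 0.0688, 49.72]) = [0.025, 0.0688, 27.207, 49.72, 50]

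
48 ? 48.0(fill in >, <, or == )==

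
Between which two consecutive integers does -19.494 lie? -20 and -19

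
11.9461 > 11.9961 False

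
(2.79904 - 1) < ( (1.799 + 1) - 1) False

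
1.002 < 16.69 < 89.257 True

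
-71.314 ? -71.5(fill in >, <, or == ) >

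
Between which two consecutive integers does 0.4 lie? 0 and 1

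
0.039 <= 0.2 True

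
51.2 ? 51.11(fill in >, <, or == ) >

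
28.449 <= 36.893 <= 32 False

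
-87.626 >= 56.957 False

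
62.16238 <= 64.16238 True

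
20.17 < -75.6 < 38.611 False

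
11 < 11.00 False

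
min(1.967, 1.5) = 1.5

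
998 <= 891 False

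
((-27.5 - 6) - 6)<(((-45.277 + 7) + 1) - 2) True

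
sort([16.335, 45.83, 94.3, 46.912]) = [16.335, 45.83, 46.912, 94.3]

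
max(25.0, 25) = 25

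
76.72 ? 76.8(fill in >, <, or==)<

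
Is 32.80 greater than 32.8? No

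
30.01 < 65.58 True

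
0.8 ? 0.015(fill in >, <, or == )>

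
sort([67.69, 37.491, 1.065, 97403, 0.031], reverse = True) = [97403, 67.69, 37.491, 1.065, 0.031]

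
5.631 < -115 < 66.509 False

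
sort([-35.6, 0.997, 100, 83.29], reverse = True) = [100, 83.29, 0.997, -35.6]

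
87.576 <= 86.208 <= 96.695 False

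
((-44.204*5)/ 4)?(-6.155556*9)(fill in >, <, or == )>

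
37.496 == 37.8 False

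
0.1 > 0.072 True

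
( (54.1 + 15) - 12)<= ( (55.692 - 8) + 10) True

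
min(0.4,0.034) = 0.034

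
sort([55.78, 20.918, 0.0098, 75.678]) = [0.0098, 20.918, 55.78, 75.678]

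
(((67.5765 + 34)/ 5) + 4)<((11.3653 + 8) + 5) True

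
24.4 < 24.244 False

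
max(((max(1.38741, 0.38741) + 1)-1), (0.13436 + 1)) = 1.38741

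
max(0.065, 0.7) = 0.7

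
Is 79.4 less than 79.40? No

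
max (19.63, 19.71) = 19.71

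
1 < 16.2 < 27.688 True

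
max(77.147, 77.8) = 77.8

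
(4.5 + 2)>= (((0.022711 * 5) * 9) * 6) True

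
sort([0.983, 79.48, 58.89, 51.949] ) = [0.983, 51.949, 58.89, 79.48]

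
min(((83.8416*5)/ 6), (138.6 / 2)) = 69.3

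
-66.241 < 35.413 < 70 True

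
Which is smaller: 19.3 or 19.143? 19.143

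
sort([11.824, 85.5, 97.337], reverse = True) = [97.337, 85.5, 11.824]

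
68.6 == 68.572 False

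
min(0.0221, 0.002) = 0.002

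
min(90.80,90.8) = 90.80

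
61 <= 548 True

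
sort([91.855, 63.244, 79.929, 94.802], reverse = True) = [94.802, 91.855, 79.929, 63.244]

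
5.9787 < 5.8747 False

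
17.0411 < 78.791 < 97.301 True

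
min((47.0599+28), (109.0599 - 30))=75.0599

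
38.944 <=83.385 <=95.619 True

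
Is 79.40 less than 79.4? No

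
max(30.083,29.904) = 30.083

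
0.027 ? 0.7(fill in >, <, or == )<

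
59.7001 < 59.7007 True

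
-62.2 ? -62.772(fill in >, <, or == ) >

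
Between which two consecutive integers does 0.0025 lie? 0 and 1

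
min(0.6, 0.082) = 0.082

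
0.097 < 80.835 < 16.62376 False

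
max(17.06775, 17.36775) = 17.36775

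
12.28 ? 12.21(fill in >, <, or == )>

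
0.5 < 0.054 False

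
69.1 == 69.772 False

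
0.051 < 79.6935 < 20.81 False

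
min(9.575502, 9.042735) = 9.042735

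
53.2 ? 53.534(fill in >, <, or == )<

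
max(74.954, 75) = 75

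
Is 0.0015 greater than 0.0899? No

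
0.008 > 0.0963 False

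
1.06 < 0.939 False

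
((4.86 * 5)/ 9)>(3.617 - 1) True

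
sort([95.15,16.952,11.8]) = [11.8,16.952,95.15]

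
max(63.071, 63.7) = 63.7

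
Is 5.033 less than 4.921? No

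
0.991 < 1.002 True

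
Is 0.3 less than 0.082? No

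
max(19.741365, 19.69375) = 19.741365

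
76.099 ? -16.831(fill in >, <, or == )>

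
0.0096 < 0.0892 True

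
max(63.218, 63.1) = 63.218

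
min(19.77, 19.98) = 19.77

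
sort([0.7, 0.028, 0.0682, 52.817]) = [0.028, 0.0682, 0.7, 52.817]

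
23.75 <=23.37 False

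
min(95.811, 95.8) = 95.8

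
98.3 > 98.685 False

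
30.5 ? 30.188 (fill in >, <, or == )>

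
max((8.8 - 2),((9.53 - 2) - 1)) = 6.8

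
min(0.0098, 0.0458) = 0.0098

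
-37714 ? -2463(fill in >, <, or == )<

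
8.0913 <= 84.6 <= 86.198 True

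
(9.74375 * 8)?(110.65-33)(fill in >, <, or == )>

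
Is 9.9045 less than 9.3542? No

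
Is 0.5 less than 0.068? No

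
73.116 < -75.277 False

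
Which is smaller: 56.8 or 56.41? 56.41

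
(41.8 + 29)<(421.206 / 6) False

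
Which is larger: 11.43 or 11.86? 11.86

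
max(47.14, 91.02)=91.02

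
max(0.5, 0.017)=0.5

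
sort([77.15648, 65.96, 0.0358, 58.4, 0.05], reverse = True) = [77.15648, 65.96, 58.4, 0.05, 0.0358]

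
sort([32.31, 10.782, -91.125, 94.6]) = [-91.125, 10.782, 32.31, 94.6]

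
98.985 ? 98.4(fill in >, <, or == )>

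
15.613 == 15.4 False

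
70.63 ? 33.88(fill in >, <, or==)>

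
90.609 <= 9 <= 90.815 False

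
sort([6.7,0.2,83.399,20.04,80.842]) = [0.2,6.7,20.04,80.842,83.399]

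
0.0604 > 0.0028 True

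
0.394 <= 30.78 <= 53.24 True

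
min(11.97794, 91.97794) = 11.97794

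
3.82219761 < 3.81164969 False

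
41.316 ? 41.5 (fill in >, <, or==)<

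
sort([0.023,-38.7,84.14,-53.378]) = [-53.378,-38.7,0.023,84.14]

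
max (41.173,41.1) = 41.173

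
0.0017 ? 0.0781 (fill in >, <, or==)<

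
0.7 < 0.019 False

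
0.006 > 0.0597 False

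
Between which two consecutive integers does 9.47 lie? 9 and 10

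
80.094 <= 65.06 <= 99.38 False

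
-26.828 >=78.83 False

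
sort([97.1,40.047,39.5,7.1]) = [7.1,39.5,40.047,97.1]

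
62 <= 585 True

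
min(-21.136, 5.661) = -21.136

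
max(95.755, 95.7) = 95.755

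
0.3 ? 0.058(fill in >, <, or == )>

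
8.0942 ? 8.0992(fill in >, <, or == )<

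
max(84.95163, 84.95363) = 84.95363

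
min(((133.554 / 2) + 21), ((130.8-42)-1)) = 87.777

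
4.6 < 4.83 True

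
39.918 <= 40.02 True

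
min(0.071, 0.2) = 0.071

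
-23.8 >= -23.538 False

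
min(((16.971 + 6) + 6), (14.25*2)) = 28.5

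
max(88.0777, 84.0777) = 88.0777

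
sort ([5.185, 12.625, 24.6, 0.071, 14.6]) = [0.071, 5.185, 12.625, 14.6, 24.6]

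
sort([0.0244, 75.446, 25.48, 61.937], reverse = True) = [75.446, 61.937, 25.48, 0.0244]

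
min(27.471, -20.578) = -20.578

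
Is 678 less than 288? No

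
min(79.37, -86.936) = -86.936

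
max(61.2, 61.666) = 61.666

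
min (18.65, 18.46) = 18.46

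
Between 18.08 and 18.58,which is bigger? 18.58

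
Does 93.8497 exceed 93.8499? No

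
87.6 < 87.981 True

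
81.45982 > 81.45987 False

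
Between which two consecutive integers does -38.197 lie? -39 and -38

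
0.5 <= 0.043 False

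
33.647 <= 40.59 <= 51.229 True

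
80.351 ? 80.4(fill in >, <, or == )<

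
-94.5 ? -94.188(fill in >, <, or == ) <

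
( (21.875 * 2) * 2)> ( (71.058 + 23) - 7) True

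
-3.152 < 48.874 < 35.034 False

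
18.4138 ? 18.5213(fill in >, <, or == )<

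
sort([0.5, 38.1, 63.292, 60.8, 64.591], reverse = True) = [64.591, 63.292, 60.8, 38.1, 0.5]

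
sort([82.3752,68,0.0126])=[0.0126,68,82.3752]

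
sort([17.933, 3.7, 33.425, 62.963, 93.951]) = [3.7, 17.933, 33.425, 62.963, 93.951]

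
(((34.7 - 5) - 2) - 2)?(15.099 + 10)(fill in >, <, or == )>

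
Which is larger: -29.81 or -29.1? -29.1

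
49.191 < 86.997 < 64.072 False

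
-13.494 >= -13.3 False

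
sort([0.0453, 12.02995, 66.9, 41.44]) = [0.0453, 12.02995, 41.44, 66.9]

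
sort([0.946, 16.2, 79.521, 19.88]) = [0.946, 16.2, 19.88, 79.521]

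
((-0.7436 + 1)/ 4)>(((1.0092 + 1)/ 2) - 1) True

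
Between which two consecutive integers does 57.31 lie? 57 and 58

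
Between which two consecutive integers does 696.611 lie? 696 and 697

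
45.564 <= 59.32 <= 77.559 True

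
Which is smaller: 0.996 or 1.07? 0.996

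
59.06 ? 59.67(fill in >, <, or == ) <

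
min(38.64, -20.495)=-20.495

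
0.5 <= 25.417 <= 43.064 True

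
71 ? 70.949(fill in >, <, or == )>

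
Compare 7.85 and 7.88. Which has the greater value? 7.88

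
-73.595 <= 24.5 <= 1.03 False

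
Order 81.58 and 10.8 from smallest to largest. 10.8, 81.58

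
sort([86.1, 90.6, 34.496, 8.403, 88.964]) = [8.403, 34.496, 86.1, 88.964, 90.6]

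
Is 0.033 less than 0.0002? No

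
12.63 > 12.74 False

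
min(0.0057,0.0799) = 0.0057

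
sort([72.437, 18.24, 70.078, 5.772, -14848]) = [-14848, 5.772, 18.24, 70.078, 72.437]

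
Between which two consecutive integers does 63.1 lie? 63 and 64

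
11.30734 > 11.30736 False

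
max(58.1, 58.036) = 58.1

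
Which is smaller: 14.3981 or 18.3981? 14.3981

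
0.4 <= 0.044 False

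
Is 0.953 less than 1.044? Yes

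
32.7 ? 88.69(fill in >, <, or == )<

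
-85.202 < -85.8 False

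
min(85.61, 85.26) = 85.26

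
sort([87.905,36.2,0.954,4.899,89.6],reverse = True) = [89.6,87.905,36.2,4.899,0.954]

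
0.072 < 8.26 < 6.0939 False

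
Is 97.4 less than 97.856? Yes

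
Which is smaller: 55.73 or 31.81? 31.81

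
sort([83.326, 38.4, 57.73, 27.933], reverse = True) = [83.326, 57.73, 38.4, 27.933]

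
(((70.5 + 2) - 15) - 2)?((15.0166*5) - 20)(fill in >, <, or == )>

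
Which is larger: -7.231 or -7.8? -7.231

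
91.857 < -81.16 False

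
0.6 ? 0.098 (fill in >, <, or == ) >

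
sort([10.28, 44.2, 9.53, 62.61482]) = [9.53, 10.28, 44.2, 62.61482]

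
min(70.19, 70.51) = 70.19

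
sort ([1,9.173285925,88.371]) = [1,9.173285925,88.371]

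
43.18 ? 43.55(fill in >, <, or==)<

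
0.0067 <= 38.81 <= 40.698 True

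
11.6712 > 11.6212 True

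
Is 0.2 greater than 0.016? Yes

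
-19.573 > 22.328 False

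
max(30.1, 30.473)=30.473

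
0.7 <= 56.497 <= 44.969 False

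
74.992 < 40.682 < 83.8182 False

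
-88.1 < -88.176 False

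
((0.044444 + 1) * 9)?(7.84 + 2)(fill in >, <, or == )<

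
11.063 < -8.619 False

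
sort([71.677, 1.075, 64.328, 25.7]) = [1.075, 25.7, 64.328, 71.677]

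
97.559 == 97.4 False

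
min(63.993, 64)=63.993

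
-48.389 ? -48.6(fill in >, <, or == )>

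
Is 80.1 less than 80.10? No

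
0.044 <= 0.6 True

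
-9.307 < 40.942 True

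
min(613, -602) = -602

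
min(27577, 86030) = 27577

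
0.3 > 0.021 True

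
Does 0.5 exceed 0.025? Yes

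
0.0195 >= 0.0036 True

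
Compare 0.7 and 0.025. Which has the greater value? 0.7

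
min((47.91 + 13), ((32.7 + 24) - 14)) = 42.7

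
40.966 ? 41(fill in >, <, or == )<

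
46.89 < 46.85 False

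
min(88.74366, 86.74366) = 86.74366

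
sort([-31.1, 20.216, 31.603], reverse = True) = [31.603, 20.216, -31.1]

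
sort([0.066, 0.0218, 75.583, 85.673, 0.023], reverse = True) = [85.673, 75.583, 0.066, 0.023, 0.0218]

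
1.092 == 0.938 False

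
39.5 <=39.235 False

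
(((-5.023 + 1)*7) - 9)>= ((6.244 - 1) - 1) False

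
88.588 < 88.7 True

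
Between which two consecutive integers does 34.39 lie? 34 and 35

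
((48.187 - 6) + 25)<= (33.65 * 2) True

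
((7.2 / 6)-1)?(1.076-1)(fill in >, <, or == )>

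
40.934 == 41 False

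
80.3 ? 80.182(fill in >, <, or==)>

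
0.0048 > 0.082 False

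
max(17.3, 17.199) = 17.3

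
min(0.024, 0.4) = 0.024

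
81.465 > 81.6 False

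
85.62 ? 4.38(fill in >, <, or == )>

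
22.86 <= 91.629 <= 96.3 True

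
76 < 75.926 False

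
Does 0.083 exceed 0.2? No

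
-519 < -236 True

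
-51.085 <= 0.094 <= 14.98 True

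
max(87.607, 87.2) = 87.607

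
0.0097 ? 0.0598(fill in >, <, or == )<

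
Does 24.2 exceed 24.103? Yes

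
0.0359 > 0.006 True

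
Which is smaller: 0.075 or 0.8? 0.075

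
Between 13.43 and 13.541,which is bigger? 13.541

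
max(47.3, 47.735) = 47.735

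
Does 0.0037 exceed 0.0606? No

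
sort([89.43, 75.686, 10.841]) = [10.841, 75.686, 89.43]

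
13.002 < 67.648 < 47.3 False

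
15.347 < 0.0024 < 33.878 False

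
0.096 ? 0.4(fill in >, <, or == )<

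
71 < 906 True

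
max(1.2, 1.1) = 1.2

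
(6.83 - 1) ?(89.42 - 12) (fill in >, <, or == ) <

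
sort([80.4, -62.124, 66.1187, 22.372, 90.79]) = [-62.124, 22.372, 66.1187, 80.4, 90.79]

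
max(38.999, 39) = 39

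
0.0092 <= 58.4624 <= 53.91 False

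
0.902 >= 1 False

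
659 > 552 True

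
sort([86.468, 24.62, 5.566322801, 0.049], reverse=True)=[86.468, 24.62, 5.566322801, 0.049]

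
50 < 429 True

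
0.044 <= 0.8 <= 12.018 True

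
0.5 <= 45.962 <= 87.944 True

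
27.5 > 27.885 False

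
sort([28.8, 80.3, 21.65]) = [21.65, 28.8, 80.3]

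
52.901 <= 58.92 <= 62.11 True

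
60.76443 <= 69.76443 True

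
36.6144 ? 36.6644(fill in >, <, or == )<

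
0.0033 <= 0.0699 True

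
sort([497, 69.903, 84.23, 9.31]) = [9.31, 69.903, 84.23, 497]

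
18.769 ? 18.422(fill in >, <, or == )>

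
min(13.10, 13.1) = 13.10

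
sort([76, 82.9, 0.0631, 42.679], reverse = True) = [82.9, 76, 42.679, 0.0631]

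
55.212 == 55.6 False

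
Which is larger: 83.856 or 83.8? 83.856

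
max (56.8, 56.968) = 56.968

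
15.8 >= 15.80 True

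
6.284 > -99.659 True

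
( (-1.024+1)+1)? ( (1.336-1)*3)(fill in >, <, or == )<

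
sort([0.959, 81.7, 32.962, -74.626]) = [-74.626, 0.959, 32.962, 81.7]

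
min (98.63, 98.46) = 98.46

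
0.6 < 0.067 False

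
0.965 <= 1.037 True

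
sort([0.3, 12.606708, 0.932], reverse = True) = [12.606708, 0.932, 0.3]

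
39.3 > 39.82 False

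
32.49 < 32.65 True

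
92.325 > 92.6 False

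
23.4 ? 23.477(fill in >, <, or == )<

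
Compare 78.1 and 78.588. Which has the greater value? 78.588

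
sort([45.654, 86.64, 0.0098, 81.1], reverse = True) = [86.64, 81.1, 45.654, 0.0098]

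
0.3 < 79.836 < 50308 True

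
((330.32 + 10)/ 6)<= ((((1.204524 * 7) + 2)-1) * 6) False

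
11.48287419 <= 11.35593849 False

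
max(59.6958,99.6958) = 99.6958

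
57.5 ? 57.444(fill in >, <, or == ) >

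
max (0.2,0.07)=0.2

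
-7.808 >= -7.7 False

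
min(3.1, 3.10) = 3.1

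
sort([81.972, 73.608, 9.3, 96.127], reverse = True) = [96.127, 81.972, 73.608, 9.3]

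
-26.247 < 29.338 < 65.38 True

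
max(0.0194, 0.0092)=0.0194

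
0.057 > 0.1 False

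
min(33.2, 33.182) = 33.182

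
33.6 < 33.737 True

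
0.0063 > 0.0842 False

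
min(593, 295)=295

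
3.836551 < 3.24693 False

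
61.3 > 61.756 False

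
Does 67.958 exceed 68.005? No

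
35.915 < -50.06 False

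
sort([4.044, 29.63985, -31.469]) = [-31.469, 4.044, 29.63985]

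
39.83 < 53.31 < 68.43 True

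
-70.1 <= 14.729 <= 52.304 True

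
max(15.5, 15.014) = 15.5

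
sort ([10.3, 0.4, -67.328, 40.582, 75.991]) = [-67.328, 0.4, 10.3, 40.582, 75.991]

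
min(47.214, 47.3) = 47.214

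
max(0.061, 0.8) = 0.8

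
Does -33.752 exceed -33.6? No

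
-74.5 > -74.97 True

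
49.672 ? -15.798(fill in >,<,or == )>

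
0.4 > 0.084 True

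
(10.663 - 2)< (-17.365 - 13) False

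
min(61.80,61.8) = 61.80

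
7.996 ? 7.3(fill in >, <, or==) >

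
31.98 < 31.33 False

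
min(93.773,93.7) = 93.7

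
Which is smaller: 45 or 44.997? 44.997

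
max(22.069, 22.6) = 22.6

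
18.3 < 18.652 True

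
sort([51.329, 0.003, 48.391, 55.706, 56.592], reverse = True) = [56.592, 55.706, 51.329, 48.391, 0.003]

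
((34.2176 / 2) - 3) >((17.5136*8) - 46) False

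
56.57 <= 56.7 True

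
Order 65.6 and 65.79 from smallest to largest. 65.6, 65.79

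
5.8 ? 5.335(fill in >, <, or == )>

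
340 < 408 True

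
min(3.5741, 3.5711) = 3.5711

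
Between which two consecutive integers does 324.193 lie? 324 and 325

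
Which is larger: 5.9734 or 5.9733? 5.9734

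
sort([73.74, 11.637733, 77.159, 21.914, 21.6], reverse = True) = [77.159, 73.74, 21.914, 21.6, 11.637733]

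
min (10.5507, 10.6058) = 10.5507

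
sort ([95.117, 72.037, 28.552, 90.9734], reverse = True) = [95.117, 90.9734, 72.037, 28.552]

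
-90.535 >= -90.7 True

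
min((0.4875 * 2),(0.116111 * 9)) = 0.975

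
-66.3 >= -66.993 True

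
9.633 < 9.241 False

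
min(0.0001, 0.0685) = 0.0001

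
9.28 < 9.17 False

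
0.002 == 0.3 False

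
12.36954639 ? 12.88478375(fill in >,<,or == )<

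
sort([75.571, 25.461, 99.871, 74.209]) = [25.461, 74.209, 75.571, 99.871]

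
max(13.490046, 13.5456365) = 13.5456365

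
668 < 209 False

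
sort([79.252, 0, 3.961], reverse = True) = [79.252, 3.961, 0]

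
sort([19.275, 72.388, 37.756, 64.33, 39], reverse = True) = [72.388, 64.33, 39, 37.756, 19.275]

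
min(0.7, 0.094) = 0.094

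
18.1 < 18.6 True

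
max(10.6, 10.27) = 10.6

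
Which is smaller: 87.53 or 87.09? 87.09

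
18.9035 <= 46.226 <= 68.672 True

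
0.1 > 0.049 True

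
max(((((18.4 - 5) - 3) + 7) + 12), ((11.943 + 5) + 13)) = 29.943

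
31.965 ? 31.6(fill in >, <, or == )>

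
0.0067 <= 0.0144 True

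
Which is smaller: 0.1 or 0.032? 0.032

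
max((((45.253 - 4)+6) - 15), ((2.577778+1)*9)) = 32.253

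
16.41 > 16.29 True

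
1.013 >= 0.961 True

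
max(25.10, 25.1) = 25.1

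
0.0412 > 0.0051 True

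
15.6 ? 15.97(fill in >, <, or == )<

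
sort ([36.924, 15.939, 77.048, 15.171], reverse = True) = [77.048, 36.924, 15.939, 15.171]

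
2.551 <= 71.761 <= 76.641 True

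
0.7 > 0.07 True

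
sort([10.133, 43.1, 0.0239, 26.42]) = [0.0239, 10.133, 26.42, 43.1]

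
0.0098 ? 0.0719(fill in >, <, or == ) <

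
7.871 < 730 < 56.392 False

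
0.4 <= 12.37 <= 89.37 True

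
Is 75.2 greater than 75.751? No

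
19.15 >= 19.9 False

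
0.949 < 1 True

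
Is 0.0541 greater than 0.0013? Yes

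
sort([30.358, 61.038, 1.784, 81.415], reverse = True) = [81.415, 61.038, 30.358, 1.784]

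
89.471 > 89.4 True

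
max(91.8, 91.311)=91.8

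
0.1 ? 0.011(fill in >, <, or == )>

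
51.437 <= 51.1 False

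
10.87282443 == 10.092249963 False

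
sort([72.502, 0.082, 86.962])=[0.082, 72.502, 86.962]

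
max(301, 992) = 992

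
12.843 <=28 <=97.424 True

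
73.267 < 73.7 True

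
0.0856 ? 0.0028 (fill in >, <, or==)>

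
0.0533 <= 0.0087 False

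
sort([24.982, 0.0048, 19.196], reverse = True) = [24.982, 19.196, 0.0048]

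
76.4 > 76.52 False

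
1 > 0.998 True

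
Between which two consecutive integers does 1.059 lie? 1 and 2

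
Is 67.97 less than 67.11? No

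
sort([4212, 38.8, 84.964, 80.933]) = [38.8, 80.933, 84.964, 4212]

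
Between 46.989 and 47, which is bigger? 47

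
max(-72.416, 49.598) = 49.598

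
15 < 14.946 False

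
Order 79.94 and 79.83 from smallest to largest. 79.83, 79.94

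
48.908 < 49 True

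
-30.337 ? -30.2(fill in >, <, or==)<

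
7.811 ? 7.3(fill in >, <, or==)>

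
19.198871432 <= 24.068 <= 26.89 True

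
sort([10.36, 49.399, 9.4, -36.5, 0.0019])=[-36.5, 0.0019, 9.4, 10.36, 49.399]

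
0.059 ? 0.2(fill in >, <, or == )<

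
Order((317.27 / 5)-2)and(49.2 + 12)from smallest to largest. (49.2 + 12), ((317.27 / 5)-2)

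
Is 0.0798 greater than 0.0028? Yes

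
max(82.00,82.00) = 82.00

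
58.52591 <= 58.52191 False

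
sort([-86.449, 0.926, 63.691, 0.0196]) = [-86.449, 0.0196, 0.926, 63.691]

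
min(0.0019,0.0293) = 0.0019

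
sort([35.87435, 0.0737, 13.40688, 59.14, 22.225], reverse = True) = [59.14, 35.87435, 22.225, 13.40688, 0.0737]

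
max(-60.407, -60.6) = -60.407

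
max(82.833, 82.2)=82.833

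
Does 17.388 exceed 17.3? Yes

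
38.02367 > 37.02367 True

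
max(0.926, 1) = 1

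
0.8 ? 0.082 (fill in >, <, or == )>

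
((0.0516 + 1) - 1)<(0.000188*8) False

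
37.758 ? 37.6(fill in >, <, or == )>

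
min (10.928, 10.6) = 10.6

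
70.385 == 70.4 False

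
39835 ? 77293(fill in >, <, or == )<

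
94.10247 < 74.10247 False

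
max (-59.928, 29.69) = 29.69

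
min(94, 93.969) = 93.969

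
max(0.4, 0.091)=0.4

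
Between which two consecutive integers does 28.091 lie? 28 and 29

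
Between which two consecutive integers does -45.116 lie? -46 and -45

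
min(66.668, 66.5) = 66.5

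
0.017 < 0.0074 False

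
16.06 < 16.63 True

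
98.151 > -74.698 True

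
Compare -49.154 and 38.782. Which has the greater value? 38.782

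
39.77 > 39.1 True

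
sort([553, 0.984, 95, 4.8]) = [0.984, 4.8, 95, 553]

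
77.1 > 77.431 False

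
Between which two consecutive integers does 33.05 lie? 33 and 34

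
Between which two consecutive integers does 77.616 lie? 77 and 78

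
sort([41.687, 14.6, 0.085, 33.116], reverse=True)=[41.687, 33.116, 14.6, 0.085]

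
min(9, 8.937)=8.937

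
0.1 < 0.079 False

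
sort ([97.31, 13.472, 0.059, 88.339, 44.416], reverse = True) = [97.31, 88.339, 44.416, 13.472, 0.059]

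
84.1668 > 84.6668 False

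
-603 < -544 True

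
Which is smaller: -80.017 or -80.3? -80.3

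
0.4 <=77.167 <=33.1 False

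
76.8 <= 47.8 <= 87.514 False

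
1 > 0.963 True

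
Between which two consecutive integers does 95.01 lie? 95 and 96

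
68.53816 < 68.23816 False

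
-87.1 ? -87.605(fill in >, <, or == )>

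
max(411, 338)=411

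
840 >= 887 False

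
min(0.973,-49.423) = -49.423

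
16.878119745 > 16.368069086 True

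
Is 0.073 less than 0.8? Yes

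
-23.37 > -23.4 True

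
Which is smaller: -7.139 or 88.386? -7.139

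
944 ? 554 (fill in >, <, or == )>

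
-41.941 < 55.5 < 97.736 True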